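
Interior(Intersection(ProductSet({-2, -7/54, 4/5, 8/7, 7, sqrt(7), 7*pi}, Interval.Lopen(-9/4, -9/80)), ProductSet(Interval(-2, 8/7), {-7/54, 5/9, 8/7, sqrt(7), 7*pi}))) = EmptySet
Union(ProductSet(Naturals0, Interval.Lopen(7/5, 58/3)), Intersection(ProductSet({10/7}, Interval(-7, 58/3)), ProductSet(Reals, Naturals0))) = Union(ProductSet({10/7}, Range(0, 20, 1)), ProductSet(Naturals0, Interval.Lopen(7/5, 58/3)))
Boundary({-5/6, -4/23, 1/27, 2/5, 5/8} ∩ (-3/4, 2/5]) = {-4/23, 1/27, 2/5}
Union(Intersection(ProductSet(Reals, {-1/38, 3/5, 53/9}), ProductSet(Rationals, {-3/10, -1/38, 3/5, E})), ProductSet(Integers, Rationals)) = Union(ProductSet(Integers, Rationals), ProductSet(Rationals, {-1/38, 3/5}))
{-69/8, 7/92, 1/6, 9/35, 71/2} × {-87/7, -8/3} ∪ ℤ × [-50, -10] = (ℤ × [-50, -10]) ∪ ({-69/8, 7/92, 1/6, 9/35, 71/2} × {-87/7, -8/3})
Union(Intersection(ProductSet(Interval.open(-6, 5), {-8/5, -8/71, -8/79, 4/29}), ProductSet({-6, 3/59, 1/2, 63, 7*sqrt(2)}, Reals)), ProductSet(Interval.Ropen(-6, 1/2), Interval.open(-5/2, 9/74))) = Union(ProductSet({3/59, 1/2}, {-8/5, -8/71, -8/79, 4/29}), ProductSet(Interval.Ropen(-6, 1/2), Interval.open(-5/2, 9/74)))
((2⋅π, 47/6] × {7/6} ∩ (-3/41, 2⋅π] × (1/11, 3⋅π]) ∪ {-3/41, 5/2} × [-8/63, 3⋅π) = {-3/41, 5/2} × [-8/63, 3⋅π)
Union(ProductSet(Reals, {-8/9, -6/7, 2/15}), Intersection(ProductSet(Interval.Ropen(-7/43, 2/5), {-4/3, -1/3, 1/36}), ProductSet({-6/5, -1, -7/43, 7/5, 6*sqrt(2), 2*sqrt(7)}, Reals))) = Union(ProductSet({-7/43}, {-4/3, -1/3, 1/36}), ProductSet(Reals, {-8/9, -6/7, 2/15}))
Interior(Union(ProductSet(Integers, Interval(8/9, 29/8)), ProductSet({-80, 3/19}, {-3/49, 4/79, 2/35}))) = EmptySet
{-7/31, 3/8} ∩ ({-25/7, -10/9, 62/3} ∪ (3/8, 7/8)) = ∅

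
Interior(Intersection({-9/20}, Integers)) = EmptySet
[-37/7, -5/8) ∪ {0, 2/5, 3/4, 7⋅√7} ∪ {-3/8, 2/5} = [-37/7, -5/8) ∪ {-3/8, 0, 2/5, 3/4, 7⋅√7}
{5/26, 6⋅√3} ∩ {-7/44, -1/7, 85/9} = ∅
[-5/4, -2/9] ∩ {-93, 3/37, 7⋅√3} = ∅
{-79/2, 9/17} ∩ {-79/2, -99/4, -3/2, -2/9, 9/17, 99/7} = {-79/2, 9/17}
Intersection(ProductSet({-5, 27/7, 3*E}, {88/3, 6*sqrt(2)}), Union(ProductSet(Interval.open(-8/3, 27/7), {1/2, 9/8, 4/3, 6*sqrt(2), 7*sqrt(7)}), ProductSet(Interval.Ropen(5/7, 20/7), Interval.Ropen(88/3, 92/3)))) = EmptySet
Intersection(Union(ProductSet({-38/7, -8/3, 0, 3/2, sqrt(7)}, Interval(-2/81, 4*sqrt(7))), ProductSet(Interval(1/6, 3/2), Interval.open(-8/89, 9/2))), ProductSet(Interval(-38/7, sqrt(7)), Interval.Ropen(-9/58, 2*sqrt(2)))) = Union(ProductSet({-38/7, -8/3, 0, 3/2, sqrt(7)}, Interval.Ropen(-2/81, 2*sqrt(2))), ProductSet(Interval(1/6, 3/2), Interval.open(-8/89, 2*sqrt(2))))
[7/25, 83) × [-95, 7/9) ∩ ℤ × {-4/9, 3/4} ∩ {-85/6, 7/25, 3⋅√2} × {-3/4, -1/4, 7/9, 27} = ∅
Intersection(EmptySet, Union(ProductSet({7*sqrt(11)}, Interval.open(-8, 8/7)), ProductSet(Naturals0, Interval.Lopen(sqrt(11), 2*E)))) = EmptySet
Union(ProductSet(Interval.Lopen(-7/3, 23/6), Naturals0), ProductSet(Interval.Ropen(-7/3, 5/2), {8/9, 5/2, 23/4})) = Union(ProductSet(Interval.Ropen(-7/3, 5/2), {8/9, 5/2, 23/4}), ProductSet(Interval.Lopen(-7/3, 23/6), Naturals0))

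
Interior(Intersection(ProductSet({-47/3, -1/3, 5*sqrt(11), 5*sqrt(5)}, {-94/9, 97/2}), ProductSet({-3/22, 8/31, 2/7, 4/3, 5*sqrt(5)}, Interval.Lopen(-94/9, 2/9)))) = EmptySet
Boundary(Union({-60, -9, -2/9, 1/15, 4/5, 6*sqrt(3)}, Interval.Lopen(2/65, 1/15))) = {-60, -9, -2/9, 2/65, 1/15, 4/5, 6*sqrt(3)}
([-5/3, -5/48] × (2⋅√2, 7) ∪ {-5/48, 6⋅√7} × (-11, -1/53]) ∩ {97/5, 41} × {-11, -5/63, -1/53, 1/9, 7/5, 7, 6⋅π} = ∅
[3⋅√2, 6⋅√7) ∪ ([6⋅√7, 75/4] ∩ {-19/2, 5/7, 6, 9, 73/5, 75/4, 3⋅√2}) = [3⋅√2, 6⋅√7) ∪ {75/4}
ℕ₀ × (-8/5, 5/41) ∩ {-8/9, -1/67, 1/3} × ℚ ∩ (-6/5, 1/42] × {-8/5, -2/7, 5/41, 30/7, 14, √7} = ∅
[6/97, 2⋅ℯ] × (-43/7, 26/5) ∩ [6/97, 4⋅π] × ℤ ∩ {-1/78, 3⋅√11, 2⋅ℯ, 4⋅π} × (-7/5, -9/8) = ∅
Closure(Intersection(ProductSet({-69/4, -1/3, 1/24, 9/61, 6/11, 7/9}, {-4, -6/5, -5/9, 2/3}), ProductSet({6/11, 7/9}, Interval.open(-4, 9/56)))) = ProductSet({6/11, 7/9}, {-6/5, -5/9})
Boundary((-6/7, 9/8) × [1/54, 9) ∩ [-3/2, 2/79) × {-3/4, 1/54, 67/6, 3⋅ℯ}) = [-6/7, 2/79] × {1/54, 3⋅ℯ}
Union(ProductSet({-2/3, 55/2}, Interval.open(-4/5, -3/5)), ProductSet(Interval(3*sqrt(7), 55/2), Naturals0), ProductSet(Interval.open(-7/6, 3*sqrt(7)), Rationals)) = Union(ProductSet({-2/3, 55/2}, Interval.open(-4/5, -3/5)), ProductSet(Interval.open(-7/6, 3*sqrt(7)), Rationals), ProductSet(Interval(3*sqrt(7), 55/2), Naturals0))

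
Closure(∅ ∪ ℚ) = ℝ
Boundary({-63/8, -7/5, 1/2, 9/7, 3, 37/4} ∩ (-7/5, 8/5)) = {1/2, 9/7}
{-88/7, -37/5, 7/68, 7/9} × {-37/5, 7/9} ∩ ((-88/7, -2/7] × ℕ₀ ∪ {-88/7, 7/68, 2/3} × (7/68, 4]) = {-88/7, 7/68} × {7/9}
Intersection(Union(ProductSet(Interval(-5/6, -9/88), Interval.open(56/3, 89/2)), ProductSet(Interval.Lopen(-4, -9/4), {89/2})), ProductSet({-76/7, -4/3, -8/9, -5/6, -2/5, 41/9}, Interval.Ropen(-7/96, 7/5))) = EmptySet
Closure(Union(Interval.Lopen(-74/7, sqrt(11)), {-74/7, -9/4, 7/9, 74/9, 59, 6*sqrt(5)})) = Union({74/9, 59, 6*sqrt(5)}, Interval(-74/7, sqrt(11)))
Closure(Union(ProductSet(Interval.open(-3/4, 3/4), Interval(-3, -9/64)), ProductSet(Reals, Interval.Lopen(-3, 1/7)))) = ProductSet(Reals, Interval(-3, 1/7))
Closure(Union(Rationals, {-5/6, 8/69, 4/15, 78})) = Reals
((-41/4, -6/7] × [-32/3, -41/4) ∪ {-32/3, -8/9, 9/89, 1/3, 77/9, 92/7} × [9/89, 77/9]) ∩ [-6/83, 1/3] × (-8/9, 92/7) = {9/89, 1/3} × [9/89, 77/9]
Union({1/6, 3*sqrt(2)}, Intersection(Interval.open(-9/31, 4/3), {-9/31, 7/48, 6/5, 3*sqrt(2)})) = {7/48, 1/6, 6/5, 3*sqrt(2)}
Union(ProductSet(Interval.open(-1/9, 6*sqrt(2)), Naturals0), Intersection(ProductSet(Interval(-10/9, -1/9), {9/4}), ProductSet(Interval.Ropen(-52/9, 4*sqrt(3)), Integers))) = ProductSet(Interval.open(-1/9, 6*sqrt(2)), Naturals0)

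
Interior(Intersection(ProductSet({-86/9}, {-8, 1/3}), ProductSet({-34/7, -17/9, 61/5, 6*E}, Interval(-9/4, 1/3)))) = EmptySet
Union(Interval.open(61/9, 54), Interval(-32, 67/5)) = Interval.Ropen(-32, 54)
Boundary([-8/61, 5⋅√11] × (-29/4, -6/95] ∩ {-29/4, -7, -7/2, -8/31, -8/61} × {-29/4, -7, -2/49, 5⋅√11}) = {-8/61} × {-7}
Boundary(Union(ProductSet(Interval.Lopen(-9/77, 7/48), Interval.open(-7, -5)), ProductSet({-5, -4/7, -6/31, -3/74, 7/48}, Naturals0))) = Union(ProductSet({-9/77, 7/48}, Interval(-7, -5)), ProductSet({-5, -4/7, -6/31, 7/48}, Naturals0), ProductSet({-5, -4/7, -6/31, -3/74, 7/48}, Complement(Naturals0, Interval.open(-7, -5))), ProductSet(Interval(-9/77, 7/48), {-7, -5}))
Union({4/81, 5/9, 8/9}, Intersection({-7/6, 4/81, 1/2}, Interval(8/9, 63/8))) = {4/81, 5/9, 8/9}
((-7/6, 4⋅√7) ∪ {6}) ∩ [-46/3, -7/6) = ∅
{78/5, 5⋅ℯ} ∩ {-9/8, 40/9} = ∅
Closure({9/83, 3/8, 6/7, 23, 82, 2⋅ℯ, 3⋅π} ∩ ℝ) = {9/83, 3/8, 6/7, 23, 82, 2⋅ℯ, 3⋅π}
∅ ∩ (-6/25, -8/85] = ∅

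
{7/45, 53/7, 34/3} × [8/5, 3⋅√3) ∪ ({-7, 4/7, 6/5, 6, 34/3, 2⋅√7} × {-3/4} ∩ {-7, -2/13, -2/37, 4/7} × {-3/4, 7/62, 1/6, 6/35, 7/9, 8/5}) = ({-7, 4/7} × {-3/4}) ∪ ({7/45, 53/7, 34/3} × [8/5, 3⋅√3))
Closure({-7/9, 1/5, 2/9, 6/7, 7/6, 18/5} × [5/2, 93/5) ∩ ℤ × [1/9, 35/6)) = ∅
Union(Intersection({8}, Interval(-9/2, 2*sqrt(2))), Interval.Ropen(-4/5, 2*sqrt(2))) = Interval.Ropen(-4/5, 2*sqrt(2))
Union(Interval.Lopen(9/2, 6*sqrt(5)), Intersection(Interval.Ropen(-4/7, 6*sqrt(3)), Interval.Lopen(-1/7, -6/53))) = Union(Interval.Lopen(-1/7, -6/53), Interval.Lopen(9/2, 6*sqrt(5)))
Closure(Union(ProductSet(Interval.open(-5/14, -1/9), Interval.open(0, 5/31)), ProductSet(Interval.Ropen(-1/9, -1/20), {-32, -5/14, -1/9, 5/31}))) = Union(ProductSet({-5/14, -1/9}, Interval(0, 5/31)), ProductSet(Interval(-5/14, -1/9), {0, 5/31}), ProductSet(Interval.open(-5/14, -1/9), Interval.open(0, 5/31)), ProductSet(Interval(-1/9, -1/20), {-32, -5/14, -1/9, 5/31}))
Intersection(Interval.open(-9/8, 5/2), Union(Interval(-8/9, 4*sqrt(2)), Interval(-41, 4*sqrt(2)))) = Interval.open(-9/8, 5/2)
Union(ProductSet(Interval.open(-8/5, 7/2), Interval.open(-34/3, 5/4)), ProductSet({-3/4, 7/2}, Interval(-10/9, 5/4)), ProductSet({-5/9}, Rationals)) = Union(ProductSet({-5/9}, Rationals), ProductSet({-3/4, 7/2}, Interval(-10/9, 5/4)), ProductSet(Interval.open(-8/5, 7/2), Interval.open(-34/3, 5/4)))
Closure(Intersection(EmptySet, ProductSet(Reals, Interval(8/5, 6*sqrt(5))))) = EmptySet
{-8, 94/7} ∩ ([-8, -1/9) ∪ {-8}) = {-8}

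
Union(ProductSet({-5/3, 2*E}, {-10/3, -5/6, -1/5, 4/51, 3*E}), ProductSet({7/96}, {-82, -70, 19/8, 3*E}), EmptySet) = Union(ProductSet({7/96}, {-82, -70, 19/8, 3*E}), ProductSet({-5/3, 2*E}, {-10/3, -5/6, -1/5, 4/51, 3*E}))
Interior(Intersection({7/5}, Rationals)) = EmptySet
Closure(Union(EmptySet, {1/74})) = {1/74}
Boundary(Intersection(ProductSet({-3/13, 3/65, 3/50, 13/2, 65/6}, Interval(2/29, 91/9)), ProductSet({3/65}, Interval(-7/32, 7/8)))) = ProductSet({3/65}, Interval(2/29, 7/8))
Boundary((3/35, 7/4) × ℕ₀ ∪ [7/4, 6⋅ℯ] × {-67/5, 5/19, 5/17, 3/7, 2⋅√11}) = ([3/35, 7/4] × ℕ₀) ∪ ([7/4, 6⋅ℯ] × {-67/5, 5/19, 5/17, 3/7, 2⋅√11})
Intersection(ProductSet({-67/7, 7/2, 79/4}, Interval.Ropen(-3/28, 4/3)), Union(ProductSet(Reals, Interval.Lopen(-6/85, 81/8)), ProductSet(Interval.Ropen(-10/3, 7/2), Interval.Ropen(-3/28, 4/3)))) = ProductSet({-67/7, 7/2, 79/4}, Interval.open(-6/85, 4/3))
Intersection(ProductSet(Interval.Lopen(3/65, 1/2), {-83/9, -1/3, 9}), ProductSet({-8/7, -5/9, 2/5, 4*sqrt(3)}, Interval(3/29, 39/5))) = EmptySet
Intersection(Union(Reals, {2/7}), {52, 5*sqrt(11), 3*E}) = {52, 5*sqrt(11), 3*E}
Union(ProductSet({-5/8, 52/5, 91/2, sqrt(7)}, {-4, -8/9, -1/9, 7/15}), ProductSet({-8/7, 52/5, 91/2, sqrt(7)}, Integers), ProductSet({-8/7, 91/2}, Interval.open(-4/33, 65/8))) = Union(ProductSet({-8/7, 91/2}, Interval.open(-4/33, 65/8)), ProductSet({-8/7, 52/5, 91/2, sqrt(7)}, Integers), ProductSet({-5/8, 52/5, 91/2, sqrt(7)}, {-4, -8/9, -1/9, 7/15}))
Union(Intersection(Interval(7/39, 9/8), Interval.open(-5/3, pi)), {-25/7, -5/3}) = Union({-25/7, -5/3}, Interval(7/39, 9/8))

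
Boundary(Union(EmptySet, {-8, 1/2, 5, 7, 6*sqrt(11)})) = {-8, 1/2, 5, 7, 6*sqrt(11)}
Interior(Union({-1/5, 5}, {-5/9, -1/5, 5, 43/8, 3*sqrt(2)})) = EmptySet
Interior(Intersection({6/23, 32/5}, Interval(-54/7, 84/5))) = EmptySet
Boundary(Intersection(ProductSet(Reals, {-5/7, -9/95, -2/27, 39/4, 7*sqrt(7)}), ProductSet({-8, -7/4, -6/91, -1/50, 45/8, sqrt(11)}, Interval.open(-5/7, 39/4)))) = ProductSet({-8, -7/4, -6/91, -1/50, 45/8, sqrt(11)}, {-9/95, -2/27})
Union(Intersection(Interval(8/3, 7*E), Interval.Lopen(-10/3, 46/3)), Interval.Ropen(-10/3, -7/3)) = Union(Interval.Ropen(-10/3, -7/3), Interval(8/3, 46/3))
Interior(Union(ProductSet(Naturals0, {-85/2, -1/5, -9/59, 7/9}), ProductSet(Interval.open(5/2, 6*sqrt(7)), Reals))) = Union(ProductSet(Complement(Interval.open(5/2, 6*sqrt(7)), Complement(Naturals0, Interval.open(5/2, 6*sqrt(7)))), Reals), ProductSet(Complement(Naturals0, Union(Complement(Naturals0, Interval.open(5/2, 6*sqrt(7))), {5/2, 6*sqrt(7)})), {-85/2, -1/5, -9/59, 7/9}), ProductSet(Interval.open(5/2, 6*sqrt(7)), Union(Interval.open(-oo, -85/2), Interval.open(-85/2, -1/5), Interval.open(-1/5, -9/59), Interval.open(-9/59, 7/9), Interval.open(7/9, oo))))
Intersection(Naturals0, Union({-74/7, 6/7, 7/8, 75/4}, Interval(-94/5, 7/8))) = Range(0, 1, 1)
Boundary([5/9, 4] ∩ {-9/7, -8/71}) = ∅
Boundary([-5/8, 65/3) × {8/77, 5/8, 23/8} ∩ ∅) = ∅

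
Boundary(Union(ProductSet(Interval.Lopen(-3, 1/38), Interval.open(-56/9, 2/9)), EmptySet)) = Union(ProductSet({-3, 1/38}, Interval(-56/9, 2/9)), ProductSet(Interval(-3, 1/38), {-56/9, 2/9}))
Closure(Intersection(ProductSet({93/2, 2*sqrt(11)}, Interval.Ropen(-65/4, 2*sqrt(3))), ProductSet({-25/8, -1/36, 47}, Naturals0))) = EmptySet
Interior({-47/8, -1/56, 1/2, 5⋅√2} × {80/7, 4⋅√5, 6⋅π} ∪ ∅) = ∅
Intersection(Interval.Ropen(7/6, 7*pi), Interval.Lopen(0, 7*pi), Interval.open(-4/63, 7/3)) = Interval.Ropen(7/6, 7/3)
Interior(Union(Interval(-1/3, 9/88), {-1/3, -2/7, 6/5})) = Interval.open(-1/3, 9/88)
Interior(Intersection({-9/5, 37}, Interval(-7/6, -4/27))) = EmptySet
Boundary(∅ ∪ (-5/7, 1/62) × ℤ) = [-5/7, 1/62] × ℤ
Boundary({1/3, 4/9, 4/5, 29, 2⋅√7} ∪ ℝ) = ∅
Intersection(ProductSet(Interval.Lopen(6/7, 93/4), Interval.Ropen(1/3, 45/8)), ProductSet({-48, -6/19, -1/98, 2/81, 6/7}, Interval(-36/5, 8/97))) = EmptySet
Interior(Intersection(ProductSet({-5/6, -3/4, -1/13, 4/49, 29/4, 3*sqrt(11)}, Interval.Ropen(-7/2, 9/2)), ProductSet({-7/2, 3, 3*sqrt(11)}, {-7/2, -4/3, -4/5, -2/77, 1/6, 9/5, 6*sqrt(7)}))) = EmptySet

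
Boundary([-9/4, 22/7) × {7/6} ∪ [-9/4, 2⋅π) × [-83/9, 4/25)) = ([-9/4, 22/7] × {7/6}) ∪ ({-9/4, 2⋅π} × [-83/9, 4/25]) ∪ ([-9/4, 2⋅π] × {-83/9, 4/25})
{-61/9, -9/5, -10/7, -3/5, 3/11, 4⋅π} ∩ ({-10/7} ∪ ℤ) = {-10/7}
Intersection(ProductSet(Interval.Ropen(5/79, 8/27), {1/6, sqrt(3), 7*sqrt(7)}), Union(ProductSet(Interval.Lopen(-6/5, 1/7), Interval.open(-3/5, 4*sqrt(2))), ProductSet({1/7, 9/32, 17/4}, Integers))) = ProductSet(Interval(5/79, 1/7), {1/6, sqrt(3)})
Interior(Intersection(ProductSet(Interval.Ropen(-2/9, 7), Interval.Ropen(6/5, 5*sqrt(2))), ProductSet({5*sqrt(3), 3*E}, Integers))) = EmptySet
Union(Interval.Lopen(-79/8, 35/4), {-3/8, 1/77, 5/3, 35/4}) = Interval.Lopen(-79/8, 35/4)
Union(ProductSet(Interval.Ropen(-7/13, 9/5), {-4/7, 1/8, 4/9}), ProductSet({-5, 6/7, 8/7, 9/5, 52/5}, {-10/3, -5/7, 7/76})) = Union(ProductSet({-5, 6/7, 8/7, 9/5, 52/5}, {-10/3, -5/7, 7/76}), ProductSet(Interval.Ropen(-7/13, 9/5), {-4/7, 1/8, 4/9}))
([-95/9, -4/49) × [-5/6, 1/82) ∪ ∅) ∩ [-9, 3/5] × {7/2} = ∅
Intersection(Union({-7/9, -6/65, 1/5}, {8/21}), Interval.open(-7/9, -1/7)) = EmptySet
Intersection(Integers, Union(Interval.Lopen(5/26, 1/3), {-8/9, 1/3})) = EmptySet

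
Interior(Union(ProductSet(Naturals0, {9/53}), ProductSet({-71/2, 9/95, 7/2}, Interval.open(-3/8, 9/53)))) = EmptySet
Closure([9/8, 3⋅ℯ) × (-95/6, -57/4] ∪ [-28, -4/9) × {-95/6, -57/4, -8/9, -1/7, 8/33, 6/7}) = ({9/8, 3⋅ℯ} × [-95/6, -57/4]) ∪ ([9/8, 3⋅ℯ] × {-95/6, -57/4}) ∪ ([-28, -4/9] × {-95/6, -57/4, -8/9, -1/7, 8/33, 6/7}) ∪ ([9/8, 3⋅ℯ) × (-95/6, -57/4])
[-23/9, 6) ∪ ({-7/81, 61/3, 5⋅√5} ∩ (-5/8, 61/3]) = [-23/9, 6) ∪ {61/3, 5⋅√5}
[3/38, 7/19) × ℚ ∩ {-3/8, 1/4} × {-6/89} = {1/4} × {-6/89}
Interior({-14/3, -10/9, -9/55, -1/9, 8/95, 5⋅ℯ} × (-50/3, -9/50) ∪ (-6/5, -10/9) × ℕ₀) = ∅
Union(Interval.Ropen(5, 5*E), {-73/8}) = Union({-73/8}, Interval.Ropen(5, 5*E))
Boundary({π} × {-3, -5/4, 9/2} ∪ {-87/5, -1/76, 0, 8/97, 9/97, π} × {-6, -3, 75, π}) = ({π} × {-3, -5/4, 9/2}) ∪ ({-87/5, -1/76, 0, 8/97, 9/97, π} × {-6, -3, 75, π})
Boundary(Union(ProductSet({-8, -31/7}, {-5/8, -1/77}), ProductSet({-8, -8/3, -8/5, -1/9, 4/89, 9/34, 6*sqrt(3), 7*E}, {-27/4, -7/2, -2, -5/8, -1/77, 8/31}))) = Union(ProductSet({-8, -31/7}, {-5/8, -1/77}), ProductSet({-8, -8/3, -8/5, -1/9, 4/89, 9/34, 6*sqrt(3), 7*E}, {-27/4, -7/2, -2, -5/8, -1/77, 8/31}))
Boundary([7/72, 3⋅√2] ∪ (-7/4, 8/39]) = {-7/4, 3⋅√2}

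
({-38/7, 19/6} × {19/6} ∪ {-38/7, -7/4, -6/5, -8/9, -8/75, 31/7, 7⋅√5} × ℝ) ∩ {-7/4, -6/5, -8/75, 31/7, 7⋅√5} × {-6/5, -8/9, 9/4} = {-7/4, -6/5, -8/75, 31/7, 7⋅√5} × {-6/5, -8/9, 9/4}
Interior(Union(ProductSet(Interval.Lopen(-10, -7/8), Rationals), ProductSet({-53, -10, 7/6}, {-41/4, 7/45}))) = EmptySet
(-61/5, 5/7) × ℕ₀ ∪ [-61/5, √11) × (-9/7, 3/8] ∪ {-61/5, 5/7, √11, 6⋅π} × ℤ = ((-61/5, 5/7) × ℕ₀) ∪ ({-61/5, 5/7, √11, 6⋅π} × ℤ) ∪ ([-61/5, √11) × (-9/7, 3/8])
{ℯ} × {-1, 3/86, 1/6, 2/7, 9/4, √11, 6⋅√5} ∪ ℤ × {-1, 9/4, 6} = (ℤ × {-1, 9/4, 6}) ∪ ({ℯ} × {-1, 3/86, 1/6, 2/7, 9/4, √11, 6⋅√5})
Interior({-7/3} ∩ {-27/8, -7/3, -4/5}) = ∅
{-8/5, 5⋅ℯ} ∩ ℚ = {-8/5}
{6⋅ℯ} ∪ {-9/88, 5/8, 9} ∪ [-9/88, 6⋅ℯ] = [-9/88, 6⋅ℯ]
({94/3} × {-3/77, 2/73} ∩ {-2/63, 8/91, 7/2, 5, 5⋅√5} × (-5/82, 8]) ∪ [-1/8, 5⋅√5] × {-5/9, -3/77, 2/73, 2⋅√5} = [-1/8, 5⋅√5] × {-5/9, -3/77, 2/73, 2⋅√5}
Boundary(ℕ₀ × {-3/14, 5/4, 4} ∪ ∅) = ℕ₀ × {-3/14, 5/4, 4}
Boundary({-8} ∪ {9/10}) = {-8, 9/10}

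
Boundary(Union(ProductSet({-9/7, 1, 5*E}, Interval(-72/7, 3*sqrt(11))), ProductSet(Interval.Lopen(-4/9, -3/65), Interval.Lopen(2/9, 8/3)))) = Union(ProductSet({-4/9, -3/65}, Interval(2/9, 8/3)), ProductSet({-9/7, 1, 5*E}, Interval(-72/7, 3*sqrt(11))), ProductSet(Interval(-4/9, -3/65), {2/9, 8/3}))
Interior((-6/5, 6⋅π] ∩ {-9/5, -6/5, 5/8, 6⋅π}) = ∅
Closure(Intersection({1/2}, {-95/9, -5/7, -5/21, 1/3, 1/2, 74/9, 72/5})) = {1/2}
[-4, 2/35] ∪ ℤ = ℤ ∪ [-4, 2/35]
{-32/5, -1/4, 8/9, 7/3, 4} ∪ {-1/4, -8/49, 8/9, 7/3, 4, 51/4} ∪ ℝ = ℝ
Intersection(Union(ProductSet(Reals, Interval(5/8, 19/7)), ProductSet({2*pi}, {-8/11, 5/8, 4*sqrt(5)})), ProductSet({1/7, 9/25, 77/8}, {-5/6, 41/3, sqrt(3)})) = ProductSet({1/7, 9/25, 77/8}, {sqrt(3)})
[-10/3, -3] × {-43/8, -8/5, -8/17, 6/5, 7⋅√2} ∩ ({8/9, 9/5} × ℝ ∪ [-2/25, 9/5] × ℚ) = ∅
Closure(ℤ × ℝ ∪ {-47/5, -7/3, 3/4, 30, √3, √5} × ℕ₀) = (ℤ × ℝ) ∪ ({-47/5, -7/3, 3/4, 30, √3, √5} × ℕ₀)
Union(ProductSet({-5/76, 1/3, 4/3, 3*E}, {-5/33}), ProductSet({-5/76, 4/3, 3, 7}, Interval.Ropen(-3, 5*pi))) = Union(ProductSet({-5/76, 1/3, 4/3, 3*E}, {-5/33}), ProductSet({-5/76, 4/3, 3, 7}, Interval.Ropen(-3, 5*pi)))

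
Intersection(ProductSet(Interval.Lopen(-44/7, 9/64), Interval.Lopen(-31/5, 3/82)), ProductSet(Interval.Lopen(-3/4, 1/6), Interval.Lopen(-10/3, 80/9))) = ProductSet(Interval.Lopen(-3/4, 9/64), Interval.Lopen(-10/3, 3/82))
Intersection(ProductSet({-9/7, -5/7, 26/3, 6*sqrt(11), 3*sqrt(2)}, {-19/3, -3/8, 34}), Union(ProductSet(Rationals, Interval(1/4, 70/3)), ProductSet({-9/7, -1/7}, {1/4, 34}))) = ProductSet({-9/7}, {34})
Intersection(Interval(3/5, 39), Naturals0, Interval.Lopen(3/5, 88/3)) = Range(1, 30, 1)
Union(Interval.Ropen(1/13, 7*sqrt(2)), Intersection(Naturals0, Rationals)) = Union(Interval.Ropen(1/13, 7*sqrt(2)), Naturals0)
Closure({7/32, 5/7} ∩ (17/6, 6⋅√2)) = ∅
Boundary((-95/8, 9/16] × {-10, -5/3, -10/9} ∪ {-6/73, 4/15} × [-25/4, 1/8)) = ({-6/73, 4/15} × [-25/4, 1/8]) ∪ ([-95/8, 9/16] × {-10, -5/3, -10/9})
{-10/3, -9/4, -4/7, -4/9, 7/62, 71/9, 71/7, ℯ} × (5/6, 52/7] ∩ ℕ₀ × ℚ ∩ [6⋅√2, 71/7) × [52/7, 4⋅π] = ∅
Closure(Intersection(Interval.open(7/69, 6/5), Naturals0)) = Range(1, 2, 1)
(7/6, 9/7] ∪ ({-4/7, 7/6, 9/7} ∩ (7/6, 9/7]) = (7/6, 9/7]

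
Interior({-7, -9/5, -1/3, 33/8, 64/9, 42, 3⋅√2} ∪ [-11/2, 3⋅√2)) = (-11/2, 3⋅√2)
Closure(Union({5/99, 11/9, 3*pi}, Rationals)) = Reals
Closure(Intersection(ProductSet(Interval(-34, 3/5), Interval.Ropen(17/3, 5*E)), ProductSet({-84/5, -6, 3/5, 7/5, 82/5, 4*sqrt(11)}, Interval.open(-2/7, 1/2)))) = EmptySet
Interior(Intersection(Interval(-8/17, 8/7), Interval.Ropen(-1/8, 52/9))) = Interval.open(-1/8, 8/7)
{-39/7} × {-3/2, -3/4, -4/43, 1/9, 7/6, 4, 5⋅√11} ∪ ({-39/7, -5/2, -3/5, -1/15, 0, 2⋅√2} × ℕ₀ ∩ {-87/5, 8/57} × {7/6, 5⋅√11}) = {-39/7} × {-3/2, -3/4, -4/43, 1/9, 7/6, 4, 5⋅√11}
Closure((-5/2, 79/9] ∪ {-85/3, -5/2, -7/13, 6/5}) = {-85/3} ∪ [-5/2, 79/9]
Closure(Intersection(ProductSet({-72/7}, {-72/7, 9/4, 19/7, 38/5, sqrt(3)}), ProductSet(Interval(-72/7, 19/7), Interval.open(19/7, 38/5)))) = EmptySet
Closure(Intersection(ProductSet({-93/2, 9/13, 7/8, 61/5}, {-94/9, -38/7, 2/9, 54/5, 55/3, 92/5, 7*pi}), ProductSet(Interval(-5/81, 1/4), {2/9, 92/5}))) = EmptySet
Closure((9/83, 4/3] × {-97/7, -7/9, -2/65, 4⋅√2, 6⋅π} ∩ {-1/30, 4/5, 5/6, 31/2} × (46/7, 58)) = {4/5, 5/6} × {6⋅π}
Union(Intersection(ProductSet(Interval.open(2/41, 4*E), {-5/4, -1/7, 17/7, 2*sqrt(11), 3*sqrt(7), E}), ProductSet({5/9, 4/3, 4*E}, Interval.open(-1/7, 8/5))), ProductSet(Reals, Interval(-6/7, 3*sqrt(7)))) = ProductSet(Reals, Interval(-6/7, 3*sqrt(7)))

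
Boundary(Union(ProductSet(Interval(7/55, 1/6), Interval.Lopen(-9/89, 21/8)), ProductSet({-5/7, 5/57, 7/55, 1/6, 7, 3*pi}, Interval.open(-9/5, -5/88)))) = Union(ProductSet({7/55, 1/6}, Interval(-9/89, 21/8)), ProductSet({-5/7, 5/57, 7/55, 1/6, 7, 3*pi}, Interval(-9/5, -5/88)), ProductSet(Interval(7/55, 1/6), {-9/89, 21/8}))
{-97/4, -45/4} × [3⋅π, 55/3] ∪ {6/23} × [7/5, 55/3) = ({6/23} × [7/5, 55/3)) ∪ ({-97/4, -45/4} × [3⋅π, 55/3])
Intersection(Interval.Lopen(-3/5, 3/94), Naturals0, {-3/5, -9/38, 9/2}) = EmptySet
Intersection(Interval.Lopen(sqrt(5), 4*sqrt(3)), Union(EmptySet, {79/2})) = EmptySet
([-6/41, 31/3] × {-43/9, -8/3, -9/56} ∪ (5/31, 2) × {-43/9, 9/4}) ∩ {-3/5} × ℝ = ∅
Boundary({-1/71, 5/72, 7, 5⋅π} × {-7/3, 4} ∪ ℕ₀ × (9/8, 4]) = (ℕ₀ × [9/8, 4]) ∪ ({-1/71, 5/72, 7, 5⋅π} × {-7/3, 4})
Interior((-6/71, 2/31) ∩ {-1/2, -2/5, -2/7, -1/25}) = ∅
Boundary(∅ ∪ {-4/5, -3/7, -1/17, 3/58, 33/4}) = {-4/5, -3/7, -1/17, 3/58, 33/4}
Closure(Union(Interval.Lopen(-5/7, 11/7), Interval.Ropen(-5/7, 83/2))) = Interval(-5/7, 83/2)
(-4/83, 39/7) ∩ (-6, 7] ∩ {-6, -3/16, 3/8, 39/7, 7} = {3/8}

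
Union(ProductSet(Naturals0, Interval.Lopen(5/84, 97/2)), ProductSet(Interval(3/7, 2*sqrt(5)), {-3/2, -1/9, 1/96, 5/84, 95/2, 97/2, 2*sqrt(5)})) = Union(ProductSet(Interval(3/7, 2*sqrt(5)), {-3/2, -1/9, 1/96, 5/84, 95/2, 97/2, 2*sqrt(5)}), ProductSet(Naturals0, Interval.Lopen(5/84, 97/2)))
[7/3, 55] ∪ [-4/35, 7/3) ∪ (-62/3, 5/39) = (-62/3, 55]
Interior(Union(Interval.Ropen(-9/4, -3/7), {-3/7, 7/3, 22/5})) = Interval.open(-9/4, -3/7)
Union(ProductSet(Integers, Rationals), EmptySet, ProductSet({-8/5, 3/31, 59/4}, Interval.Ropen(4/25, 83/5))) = Union(ProductSet({-8/5, 3/31, 59/4}, Interval.Ropen(4/25, 83/5)), ProductSet(Integers, Rationals))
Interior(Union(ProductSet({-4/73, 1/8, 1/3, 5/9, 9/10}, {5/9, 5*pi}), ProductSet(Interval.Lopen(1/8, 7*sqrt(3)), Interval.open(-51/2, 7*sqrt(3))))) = ProductSet(Interval.open(1/8, 7*sqrt(3)), Interval.open(-51/2, 7*sqrt(3)))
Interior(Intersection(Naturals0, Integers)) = EmptySet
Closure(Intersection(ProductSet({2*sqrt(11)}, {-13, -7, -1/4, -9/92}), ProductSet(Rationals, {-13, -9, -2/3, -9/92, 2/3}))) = EmptySet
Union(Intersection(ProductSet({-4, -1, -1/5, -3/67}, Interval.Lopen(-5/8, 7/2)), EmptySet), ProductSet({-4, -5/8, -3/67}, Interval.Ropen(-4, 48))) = ProductSet({-4, -5/8, -3/67}, Interval.Ropen(-4, 48))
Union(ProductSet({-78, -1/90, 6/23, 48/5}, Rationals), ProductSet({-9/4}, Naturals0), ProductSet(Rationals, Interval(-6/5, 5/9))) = Union(ProductSet({-9/4}, Naturals0), ProductSet({-78, -1/90, 6/23, 48/5}, Rationals), ProductSet(Rationals, Interval(-6/5, 5/9)))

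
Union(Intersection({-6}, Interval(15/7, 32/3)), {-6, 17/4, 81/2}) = {-6, 17/4, 81/2}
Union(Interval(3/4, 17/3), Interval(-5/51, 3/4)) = Interval(-5/51, 17/3)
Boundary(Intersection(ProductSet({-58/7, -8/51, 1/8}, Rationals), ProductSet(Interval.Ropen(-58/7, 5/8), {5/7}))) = ProductSet({-58/7, -8/51, 1/8}, {5/7})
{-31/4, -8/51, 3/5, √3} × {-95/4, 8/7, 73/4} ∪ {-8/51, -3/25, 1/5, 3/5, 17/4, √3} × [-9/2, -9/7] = ({-31/4, -8/51, 3/5, √3} × {-95/4, 8/7, 73/4}) ∪ ({-8/51, -3/25, 1/5, 3/5, 17/4, √3} × [-9/2, -9/7])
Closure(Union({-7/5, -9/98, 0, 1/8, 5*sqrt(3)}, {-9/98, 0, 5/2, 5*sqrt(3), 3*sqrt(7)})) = {-7/5, -9/98, 0, 1/8, 5/2, 5*sqrt(3), 3*sqrt(7)}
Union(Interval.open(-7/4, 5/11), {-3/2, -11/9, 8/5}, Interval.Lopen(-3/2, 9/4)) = Interval.Lopen(-7/4, 9/4)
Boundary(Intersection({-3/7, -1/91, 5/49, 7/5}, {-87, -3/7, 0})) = {-3/7}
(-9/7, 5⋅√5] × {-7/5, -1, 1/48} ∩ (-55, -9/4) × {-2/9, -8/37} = ∅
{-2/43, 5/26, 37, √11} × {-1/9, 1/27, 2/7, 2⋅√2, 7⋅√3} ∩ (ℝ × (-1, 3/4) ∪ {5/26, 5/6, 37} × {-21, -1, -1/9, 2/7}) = {-2/43, 5/26, 37, √11} × {-1/9, 1/27, 2/7}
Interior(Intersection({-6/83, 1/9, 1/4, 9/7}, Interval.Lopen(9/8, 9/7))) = EmptySet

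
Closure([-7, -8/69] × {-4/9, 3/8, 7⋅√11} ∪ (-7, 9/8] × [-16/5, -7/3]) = ([-7, 9/8] × [-16/5, -7/3]) ∪ ([-7, -8/69] × {-4/9, 3/8, 7⋅√11})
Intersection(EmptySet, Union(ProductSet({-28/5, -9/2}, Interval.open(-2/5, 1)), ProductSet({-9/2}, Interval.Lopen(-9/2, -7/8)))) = EmptySet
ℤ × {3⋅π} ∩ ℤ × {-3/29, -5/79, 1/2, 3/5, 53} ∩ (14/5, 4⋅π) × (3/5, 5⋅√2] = ∅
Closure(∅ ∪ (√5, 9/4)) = [√5, 9/4]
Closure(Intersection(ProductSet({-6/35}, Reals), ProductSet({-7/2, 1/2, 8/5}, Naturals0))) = EmptySet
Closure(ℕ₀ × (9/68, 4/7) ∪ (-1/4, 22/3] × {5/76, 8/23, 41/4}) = (ℕ₀ × [9/68, 4/7]) ∪ ([-1/4, 22/3] × {5/76, 8/23, 41/4})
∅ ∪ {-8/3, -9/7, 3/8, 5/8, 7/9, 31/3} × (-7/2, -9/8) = {-8/3, -9/7, 3/8, 5/8, 7/9, 31/3} × (-7/2, -9/8)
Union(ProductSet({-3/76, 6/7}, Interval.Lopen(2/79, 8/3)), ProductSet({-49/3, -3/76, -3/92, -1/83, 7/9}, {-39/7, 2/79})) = Union(ProductSet({-3/76, 6/7}, Interval.Lopen(2/79, 8/3)), ProductSet({-49/3, -3/76, -3/92, -1/83, 7/9}, {-39/7, 2/79}))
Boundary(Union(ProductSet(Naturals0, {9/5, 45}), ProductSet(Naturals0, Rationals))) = ProductSet(Naturals0, Reals)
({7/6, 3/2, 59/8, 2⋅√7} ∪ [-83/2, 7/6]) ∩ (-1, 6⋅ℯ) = (-1, 7/6] ∪ {3/2, 59/8, 2⋅√7}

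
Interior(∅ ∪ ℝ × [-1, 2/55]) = ℝ × (-1, 2/55)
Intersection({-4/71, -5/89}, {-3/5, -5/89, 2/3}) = {-5/89}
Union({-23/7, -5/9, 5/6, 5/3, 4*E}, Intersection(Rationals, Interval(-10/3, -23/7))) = Union({-5/9, 5/6, 5/3, 4*E}, Intersection(Interval(-10/3, -23/7), Rationals))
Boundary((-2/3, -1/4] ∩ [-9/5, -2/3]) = ∅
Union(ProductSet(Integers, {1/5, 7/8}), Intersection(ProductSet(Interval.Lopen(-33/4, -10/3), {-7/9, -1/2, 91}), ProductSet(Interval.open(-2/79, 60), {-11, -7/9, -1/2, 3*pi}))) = ProductSet(Integers, {1/5, 7/8})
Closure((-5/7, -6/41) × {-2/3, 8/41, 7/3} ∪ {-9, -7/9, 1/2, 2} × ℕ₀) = ({-9, -7/9, 1/2, 2} × ℕ₀) ∪ ([-5/7, -6/41] × {-2/3, 8/41, 7/3})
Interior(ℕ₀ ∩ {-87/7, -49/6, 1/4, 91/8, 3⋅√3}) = ∅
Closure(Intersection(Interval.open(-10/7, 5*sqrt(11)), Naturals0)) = Range(0, 17, 1)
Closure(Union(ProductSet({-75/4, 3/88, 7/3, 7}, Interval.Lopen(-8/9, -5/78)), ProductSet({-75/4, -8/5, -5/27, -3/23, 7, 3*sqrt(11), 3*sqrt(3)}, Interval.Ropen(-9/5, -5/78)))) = Union(ProductSet({-75/4, 3/88, 7/3, 7}, Interval(-8/9, -5/78)), ProductSet({-75/4, -8/5, -5/27, -3/23, 7, 3*sqrt(11), 3*sqrt(3)}, Interval(-9/5, -5/78)))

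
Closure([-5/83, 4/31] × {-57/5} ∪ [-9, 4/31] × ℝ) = [-9, 4/31] × ℝ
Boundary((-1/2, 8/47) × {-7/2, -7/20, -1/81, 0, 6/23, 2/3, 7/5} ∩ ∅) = ∅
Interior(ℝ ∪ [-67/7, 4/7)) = (-∞, ∞)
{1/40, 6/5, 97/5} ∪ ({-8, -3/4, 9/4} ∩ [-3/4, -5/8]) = {-3/4, 1/40, 6/5, 97/5}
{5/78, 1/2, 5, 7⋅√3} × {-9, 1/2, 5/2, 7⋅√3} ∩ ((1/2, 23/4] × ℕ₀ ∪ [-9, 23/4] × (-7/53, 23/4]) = {5/78, 1/2, 5} × {1/2, 5/2}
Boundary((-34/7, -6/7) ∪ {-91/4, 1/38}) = {-91/4, -34/7, -6/7, 1/38}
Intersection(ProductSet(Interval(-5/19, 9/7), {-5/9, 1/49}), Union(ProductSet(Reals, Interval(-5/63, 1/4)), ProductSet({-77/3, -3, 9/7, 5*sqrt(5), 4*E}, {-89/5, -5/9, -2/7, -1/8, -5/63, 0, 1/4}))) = Union(ProductSet({9/7}, {-5/9}), ProductSet(Interval(-5/19, 9/7), {1/49}))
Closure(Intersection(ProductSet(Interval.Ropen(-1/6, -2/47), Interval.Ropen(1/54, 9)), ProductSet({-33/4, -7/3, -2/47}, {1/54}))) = EmptySet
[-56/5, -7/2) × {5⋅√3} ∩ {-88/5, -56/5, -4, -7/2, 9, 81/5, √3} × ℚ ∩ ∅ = ∅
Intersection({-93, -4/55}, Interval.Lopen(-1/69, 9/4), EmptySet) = EmptySet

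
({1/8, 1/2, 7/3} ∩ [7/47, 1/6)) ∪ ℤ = ℤ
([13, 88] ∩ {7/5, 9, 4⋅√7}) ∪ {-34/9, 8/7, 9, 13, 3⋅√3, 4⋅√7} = {-34/9, 8/7, 9, 13, 3⋅√3, 4⋅√7}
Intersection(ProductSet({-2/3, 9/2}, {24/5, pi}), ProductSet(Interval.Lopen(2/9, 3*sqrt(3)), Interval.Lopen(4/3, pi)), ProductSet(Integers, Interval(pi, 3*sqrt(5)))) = EmptySet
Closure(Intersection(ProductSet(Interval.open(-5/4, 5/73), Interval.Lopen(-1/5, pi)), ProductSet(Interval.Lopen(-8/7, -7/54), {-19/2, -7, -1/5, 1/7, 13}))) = ProductSet(Interval(-8/7, -7/54), {1/7})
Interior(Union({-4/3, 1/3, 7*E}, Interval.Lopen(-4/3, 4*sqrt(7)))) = Interval.open(-4/3, 4*sqrt(7))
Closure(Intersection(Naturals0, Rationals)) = Naturals0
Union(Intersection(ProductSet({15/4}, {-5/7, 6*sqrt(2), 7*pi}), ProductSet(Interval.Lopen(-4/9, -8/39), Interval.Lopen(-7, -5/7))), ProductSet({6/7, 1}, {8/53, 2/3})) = ProductSet({6/7, 1}, {8/53, 2/3})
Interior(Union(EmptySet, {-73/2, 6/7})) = EmptySet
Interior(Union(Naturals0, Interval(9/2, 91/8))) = Union(Complement(Interval.open(9/2, 91/8), Complement(Naturals0, Interval.open(9/2, 91/8))), Complement(Naturals0, Union(Complement(Naturals0, Interval.open(9/2, 91/8)), {9/2, 91/8})), Complement(Range(5, 12, 1), Complement(Naturals0, Interval.open(9/2, 91/8))), Complement(Range(5, 12, 1), Union(Complement(Naturals0, Interval.open(9/2, 91/8)), {9/2, 91/8})))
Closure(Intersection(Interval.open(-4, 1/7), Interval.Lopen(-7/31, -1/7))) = Interval(-7/31, -1/7)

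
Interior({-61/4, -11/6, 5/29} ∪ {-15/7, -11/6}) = ∅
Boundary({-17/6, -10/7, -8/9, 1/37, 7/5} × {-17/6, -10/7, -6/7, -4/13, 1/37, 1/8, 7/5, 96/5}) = {-17/6, -10/7, -8/9, 1/37, 7/5} × {-17/6, -10/7, -6/7, -4/13, 1/37, 1/8, 7/5, 96/5}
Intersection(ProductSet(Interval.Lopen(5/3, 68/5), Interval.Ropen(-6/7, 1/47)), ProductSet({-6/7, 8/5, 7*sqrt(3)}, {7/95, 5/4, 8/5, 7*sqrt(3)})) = EmptySet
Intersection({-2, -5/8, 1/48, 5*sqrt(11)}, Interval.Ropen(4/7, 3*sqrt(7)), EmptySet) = EmptySet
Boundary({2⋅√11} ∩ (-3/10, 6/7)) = ∅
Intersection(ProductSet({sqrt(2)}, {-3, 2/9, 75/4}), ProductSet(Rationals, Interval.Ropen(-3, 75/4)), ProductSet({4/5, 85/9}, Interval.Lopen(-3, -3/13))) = EmptySet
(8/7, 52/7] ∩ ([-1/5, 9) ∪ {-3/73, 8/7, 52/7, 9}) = (8/7, 52/7]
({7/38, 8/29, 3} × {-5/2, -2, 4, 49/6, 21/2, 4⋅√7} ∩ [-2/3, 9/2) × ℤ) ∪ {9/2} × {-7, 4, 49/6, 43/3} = ({9/2} × {-7, 4, 49/6, 43/3}) ∪ ({7/38, 8/29, 3} × {-2, 4})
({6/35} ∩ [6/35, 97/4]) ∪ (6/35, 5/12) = [6/35, 5/12)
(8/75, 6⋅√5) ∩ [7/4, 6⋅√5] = [7/4, 6⋅√5)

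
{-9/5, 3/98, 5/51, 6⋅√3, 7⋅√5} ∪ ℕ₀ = {-9/5, 3/98, 5/51, 6⋅√3, 7⋅√5} ∪ ℕ₀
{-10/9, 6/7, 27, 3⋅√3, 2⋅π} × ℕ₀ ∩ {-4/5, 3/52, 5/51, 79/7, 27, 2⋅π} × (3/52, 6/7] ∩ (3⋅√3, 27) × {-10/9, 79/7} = ∅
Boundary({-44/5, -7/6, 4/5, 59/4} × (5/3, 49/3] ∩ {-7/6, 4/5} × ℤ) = {-7/6, 4/5} × {2, 3, …, 16}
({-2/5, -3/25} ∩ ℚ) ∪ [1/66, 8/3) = {-2/5, -3/25} ∪ [1/66, 8/3)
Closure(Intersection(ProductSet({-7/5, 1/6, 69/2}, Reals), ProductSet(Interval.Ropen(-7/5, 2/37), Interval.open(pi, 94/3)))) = ProductSet({-7/5}, Interval(pi, 94/3))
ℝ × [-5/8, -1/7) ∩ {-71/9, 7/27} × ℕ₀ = ∅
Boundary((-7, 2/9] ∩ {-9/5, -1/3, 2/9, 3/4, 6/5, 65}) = {-9/5, -1/3, 2/9}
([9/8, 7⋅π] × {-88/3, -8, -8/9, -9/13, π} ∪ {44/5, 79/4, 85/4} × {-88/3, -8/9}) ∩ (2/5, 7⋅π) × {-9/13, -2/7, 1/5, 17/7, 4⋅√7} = [9/8, 7⋅π) × {-9/13}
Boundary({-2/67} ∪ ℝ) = ∅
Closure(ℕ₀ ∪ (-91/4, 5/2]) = [-91/4, 5/2] ∪ ℕ₀ ∪ (ℕ₀ \ (-91/4, 5/2))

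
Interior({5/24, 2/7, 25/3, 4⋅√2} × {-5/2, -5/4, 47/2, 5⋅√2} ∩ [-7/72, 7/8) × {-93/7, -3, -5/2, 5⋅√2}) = ∅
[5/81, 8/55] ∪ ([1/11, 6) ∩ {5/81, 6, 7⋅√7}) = [5/81, 8/55]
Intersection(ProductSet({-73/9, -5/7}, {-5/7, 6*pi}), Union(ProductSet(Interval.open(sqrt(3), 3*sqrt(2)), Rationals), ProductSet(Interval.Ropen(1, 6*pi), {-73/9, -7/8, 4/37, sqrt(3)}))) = EmptySet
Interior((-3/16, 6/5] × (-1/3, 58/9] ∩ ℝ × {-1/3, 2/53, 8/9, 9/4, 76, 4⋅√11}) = ∅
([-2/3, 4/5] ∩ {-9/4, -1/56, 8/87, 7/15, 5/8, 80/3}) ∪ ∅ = {-1/56, 8/87, 7/15, 5/8}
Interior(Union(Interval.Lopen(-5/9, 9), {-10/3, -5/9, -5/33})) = Interval.open(-5/9, 9)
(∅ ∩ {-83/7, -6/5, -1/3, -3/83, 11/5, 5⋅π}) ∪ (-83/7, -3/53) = (-83/7, -3/53)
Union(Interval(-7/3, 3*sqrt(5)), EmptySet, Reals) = Interval(-oo, oo)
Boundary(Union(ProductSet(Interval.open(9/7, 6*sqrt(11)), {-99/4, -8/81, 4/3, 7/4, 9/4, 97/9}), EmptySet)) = ProductSet(Interval(9/7, 6*sqrt(11)), {-99/4, -8/81, 4/3, 7/4, 9/4, 97/9})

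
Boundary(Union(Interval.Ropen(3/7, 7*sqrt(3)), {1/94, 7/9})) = {1/94, 3/7, 7*sqrt(3)}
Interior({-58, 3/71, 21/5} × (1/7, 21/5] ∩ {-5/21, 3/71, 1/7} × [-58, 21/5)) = ∅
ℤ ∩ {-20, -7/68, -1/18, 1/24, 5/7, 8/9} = {-20}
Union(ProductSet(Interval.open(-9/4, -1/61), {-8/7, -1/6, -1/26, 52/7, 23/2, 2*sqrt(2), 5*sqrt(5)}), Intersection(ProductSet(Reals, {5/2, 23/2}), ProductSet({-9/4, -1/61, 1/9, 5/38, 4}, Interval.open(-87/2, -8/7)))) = ProductSet(Interval.open(-9/4, -1/61), {-8/7, -1/6, -1/26, 52/7, 23/2, 2*sqrt(2), 5*sqrt(5)})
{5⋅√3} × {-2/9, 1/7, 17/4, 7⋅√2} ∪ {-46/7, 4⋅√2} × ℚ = ({-46/7, 4⋅√2} × ℚ) ∪ ({5⋅√3} × {-2/9, 1/7, 17/4, 7⋅√2})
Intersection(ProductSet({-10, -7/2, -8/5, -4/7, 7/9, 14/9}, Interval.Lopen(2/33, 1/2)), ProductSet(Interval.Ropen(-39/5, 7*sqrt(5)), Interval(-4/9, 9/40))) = ProductSet({-7/2, -8/5, -4/7, 7/9, 14/9}, Interval.Lopen(2/33, 9/40))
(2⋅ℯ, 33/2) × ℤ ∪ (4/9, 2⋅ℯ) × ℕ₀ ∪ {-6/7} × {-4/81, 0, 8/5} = ({-6/7} × {-4/81, 0, 8/5}) ∪ ((4/9, 2⋅ℯ) × ℕ₀) ∪ ((2⋅ℯ, 33/2) × ℤ)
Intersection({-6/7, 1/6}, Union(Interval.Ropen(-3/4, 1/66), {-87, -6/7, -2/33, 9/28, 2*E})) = {-6/7}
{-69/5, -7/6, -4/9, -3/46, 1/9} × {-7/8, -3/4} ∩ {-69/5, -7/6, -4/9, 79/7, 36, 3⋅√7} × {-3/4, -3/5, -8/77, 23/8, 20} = {-69/5, -7/6, -4/9} × {-3/4}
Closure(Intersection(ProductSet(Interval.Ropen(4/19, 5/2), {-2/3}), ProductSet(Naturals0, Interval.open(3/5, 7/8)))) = EmptySet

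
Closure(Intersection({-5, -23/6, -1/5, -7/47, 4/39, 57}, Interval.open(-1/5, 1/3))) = {-7/47, 4/39}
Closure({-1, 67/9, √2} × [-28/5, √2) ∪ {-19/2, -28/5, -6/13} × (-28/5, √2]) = {-19/2, -28/5, -1, -6/13, 67/9, √2} × [-28/5, √2]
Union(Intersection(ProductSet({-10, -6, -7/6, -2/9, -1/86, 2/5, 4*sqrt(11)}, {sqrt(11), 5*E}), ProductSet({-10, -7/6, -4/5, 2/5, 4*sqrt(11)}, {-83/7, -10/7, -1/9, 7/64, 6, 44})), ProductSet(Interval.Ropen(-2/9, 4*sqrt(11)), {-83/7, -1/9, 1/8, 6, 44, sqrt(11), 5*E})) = ProductSet(Interval.Ropen(-2/9, 4*sqrt(11)), {-83/7, -1/9, 1/8, 6, 44, sqrt(11), 5*E})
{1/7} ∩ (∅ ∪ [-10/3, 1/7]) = {1/7}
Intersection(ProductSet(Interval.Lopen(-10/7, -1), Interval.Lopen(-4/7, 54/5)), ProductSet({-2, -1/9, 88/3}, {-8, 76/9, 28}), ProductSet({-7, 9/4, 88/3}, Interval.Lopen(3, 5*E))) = EmptySet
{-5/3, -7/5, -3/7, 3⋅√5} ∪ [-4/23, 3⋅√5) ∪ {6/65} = {-5/3, -7/5, -3/7} ∪ [-4/23, 3⋅√5]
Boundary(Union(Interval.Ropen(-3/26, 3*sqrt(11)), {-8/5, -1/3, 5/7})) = {-8/5, -1/3, -3/26, 3*sqrt(11)}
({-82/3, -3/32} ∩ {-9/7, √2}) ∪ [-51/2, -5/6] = [-51/2, -5/6]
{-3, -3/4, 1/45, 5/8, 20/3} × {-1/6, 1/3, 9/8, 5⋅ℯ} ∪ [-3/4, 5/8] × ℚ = ([-3/4, 5/8] × ℚ) ∪ ({-3, -3/4, 1/45, 5/8, 20/3} × {-1/6, 1/3, 9/8, 5⋅ℯ})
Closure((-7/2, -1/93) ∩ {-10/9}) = {-10/9}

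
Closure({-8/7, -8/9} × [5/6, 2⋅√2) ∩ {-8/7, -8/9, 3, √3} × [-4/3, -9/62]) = ∅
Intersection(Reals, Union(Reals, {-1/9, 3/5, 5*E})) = Reals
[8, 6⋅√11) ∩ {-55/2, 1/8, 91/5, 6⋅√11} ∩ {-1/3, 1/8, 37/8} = ∅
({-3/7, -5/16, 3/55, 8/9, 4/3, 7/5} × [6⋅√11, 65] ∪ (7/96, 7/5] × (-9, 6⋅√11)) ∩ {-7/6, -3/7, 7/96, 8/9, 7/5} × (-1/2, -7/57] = {8/9, 7/5} × (-1/2, -7/57]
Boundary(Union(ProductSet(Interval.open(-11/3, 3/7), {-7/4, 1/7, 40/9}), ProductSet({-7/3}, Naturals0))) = Union(ProductSet({-7/3}, Naturals0), ProductSet(Interval(-11/3, 3/7), {-7/4, 1/7, 40/9}))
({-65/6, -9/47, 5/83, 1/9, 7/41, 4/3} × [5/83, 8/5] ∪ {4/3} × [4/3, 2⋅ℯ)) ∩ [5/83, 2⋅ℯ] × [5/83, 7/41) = {5/83, 1/9, 7/41, 4/3} × [5/83, 7/41)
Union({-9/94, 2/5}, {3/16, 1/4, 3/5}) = {-9/94, 3/16, 1/4, 2/5, 3/5}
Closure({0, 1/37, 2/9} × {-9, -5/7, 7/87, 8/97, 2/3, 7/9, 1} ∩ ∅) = ∅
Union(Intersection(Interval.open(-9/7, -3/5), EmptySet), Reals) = Reals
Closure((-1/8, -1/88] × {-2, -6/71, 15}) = [-1/8, -1/88] × {-2, -6/71, 15}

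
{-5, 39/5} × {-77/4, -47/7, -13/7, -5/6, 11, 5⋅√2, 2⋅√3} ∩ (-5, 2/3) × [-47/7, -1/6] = ∅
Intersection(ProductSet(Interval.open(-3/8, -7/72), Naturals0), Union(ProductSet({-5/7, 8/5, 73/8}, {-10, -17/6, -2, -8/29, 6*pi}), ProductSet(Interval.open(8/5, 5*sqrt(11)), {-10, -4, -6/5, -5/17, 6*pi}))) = EmptySet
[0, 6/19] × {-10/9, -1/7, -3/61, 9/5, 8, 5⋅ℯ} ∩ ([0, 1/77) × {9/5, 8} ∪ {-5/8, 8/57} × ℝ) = ([0, 1/77) × {9/5, 8}) ∪ ({8/57} × {-10/9, -1/7, -3/61, 9/5, 8, 5⋅ℯ})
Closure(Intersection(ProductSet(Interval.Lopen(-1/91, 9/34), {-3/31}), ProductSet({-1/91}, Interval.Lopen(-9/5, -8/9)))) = EmptySet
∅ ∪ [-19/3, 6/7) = [-19/3, 6/7)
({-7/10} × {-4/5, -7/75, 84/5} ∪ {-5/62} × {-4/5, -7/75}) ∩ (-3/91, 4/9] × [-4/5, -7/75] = ∅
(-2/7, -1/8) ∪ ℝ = (-∞, ∞)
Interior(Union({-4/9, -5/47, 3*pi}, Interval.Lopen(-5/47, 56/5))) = Interval.open(-5/47, 56/5)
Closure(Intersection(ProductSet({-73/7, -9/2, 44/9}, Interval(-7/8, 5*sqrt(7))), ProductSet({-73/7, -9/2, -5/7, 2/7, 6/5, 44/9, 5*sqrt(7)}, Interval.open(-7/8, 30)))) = ProductSet({-73/7, -9/2, 44/9}, Interval(-7/8, 5*sqrt(7)))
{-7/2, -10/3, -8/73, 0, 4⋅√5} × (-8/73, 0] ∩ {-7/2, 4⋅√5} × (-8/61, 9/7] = {-7/2, 4⋅√5} × (-8/73, 0]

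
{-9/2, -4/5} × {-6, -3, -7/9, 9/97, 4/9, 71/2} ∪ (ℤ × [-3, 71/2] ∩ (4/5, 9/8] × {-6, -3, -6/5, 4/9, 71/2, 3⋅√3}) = ({-9/2, -4/5} × {-6, -3, -7/9, 9/97, 4/9, 71/2}) ∪ ({1} × {-3, -6/5, 4/9, 71/2, 3⋅√3})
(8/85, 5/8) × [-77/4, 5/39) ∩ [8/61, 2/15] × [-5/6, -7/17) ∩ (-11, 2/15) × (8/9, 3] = ∅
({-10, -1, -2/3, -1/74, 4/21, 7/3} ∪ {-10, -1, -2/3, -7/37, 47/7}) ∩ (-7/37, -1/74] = {-1/74}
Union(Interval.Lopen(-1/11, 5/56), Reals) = Interval(-oo, oo)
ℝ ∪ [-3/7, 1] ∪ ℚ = ℚ ∪ (-∞, ∞)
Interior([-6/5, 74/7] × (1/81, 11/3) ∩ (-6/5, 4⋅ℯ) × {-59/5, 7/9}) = ∅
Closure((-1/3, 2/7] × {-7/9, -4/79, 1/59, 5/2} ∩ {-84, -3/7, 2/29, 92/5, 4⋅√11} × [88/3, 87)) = ∅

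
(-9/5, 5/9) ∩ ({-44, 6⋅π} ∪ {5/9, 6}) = ∅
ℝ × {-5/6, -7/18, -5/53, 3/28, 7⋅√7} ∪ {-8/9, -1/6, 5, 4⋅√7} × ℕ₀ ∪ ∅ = ({-8/9, -1/6, 5, 4⋅√7} × ℕ₀) ∪ (ℝ × {-5/6, -7/18, -5/53, 3/28, 7⋅√7})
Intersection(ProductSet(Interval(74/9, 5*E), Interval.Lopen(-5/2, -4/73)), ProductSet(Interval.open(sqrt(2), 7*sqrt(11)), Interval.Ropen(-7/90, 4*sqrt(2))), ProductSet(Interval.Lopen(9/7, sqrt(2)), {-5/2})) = EmptySet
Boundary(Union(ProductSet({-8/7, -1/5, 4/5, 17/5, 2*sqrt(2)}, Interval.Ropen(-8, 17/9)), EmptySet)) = ProductSet({-8/7, -1/5, 4/5, 17/5, 2*sqrt(2)}, Interval(-8, 17/9))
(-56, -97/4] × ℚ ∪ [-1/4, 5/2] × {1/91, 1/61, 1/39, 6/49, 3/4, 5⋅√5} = ((-56, -97/4] × ℚ) ∪ ([-1/4, 5/2] × {1/91, 1/61, 1/39, 6/49, 3/4, 5⋅√5})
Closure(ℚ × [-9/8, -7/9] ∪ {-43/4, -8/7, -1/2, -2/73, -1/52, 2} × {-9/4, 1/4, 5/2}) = (ℝ × [-9/8, -7/9]) ∪ ({-43/4, -8/7, -1/2, -2/73, -1/52, 2} × {-9/4, 1/4, 5/2})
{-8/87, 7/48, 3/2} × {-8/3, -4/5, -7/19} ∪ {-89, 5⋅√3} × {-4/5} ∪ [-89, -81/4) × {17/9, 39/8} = ({-8/87, 7/48, 3/2} × {-8/3, -4/5, -7/19}) ∪ ([-89, -81/4) × {17/9, 39/8}) ∪ ({-89, 5⋅√3} × {-4/5})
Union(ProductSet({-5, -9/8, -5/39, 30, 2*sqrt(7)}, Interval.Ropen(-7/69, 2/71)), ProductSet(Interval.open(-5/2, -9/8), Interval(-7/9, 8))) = Union(ProductSet({-5, -9/8, -5/39, 30, 2*sqrt(7)}, Interval.Ropen(-7/69, 2/71)), ProductSet(Interval.open(-5/2, -9/8), Interval(-7/9, 8)))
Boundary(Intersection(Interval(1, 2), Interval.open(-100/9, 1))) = EmptySet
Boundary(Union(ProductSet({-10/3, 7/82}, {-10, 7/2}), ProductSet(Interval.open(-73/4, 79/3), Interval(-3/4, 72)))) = Union(ProductSet({-73/4, 79/3}, Interval(-3/4, 72)), ProductSet({-10/3, 7/82}, {-10}), ProductSet(Interval(-73/4, 79/3), {-3/4, 72}))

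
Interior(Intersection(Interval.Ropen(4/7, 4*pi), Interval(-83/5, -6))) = EmptySet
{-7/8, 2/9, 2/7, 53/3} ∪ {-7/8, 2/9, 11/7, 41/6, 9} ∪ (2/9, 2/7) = {-7/8, 11/7, 41/6, 9, 53/3} ∪ [2/9, 2/7]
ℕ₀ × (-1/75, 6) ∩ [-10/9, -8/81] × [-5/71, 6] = ∅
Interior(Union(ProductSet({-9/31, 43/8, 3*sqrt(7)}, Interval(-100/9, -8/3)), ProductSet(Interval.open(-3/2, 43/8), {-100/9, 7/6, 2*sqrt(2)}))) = EmptySet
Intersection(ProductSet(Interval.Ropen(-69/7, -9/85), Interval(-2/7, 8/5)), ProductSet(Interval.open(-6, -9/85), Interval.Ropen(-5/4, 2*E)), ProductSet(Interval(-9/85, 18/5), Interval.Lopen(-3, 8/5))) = EmptySet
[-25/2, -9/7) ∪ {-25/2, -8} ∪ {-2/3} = [-25/2, -9/7) ∪ {-2/3}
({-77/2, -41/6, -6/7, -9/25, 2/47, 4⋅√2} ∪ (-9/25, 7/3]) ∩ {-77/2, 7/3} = {-77/2, 7/3}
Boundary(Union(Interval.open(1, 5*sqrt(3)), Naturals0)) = Union(Complement(Naturals0, Interval.open(1, 5*sqrt(3))), {5*sqrt(3)})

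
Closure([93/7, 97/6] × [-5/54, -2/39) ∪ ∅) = [93/7, 97/6] × [-5/54, -2/39]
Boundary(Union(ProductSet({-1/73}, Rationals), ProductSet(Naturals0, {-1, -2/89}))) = Union(ProductSet({-1/73}, Reals), ProductSet(Naturals0, {-1, -2/89}))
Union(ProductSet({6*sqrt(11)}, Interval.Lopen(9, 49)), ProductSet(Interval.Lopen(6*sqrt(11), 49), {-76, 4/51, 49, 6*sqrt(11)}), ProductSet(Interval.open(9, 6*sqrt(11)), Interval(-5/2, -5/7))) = Union(ProductSet({6*sqrt(11)}, Interval.Lopen(9, 49)), ProductSet(Interval.open(9, 6*sqrt(11)), Interval(-5/2, -5/7)), ProductSet(Interval.Lopen(6*sqrt(11), 49), {-76, 4/51, 49, 6*sqrt(11)}))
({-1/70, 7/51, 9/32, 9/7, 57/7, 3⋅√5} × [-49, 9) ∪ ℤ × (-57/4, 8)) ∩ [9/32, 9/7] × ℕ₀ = ({9/32, 9/7} × {0, 1, …, 8}) ∪ ({1} × {0, 1, …, 7})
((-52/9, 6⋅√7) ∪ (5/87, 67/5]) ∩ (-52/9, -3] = (-52/9, -3]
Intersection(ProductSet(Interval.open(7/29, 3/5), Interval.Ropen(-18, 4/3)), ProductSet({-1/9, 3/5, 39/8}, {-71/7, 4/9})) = EmptySet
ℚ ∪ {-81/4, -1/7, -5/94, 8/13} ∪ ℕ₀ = ℚ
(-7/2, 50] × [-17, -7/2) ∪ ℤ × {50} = (ℤ × {50}) ∪ ((-7/2, 50] × [-17, -7/2))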